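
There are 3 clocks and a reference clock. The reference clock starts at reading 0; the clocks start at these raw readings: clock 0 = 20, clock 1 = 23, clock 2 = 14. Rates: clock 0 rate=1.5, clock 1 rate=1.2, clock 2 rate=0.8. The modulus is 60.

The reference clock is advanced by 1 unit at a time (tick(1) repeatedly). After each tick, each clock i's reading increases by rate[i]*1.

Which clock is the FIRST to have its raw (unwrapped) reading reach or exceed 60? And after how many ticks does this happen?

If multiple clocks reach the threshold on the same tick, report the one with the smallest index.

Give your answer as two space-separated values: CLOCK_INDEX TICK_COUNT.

clock 0: start=20, rate=1.5, needs 60-20 = 40; ticks = ceil(40/1.5) = ceil(26.6667) = 27; reading at tick 27 = 20 + 1.5*27 = 60.5000
clock 1: start=23, rate=1.2, needs 60-23 = 37; ticks = ceil(37/1.2) = ceil(30.8333) = 31; reading at tick 31 = 23 + 1.2*31 = 60.2000
clock 2: start=14, rate=0.8, needs 60-14 = 46; ticks = ceil(46/0.8) = ceil(57.5000) = 58; reading at tick 58 = 14 + 0.8*58 = 60.4000
Minimum tick count = 27; winners = [0]; smallest index = 0

Answer: 0 27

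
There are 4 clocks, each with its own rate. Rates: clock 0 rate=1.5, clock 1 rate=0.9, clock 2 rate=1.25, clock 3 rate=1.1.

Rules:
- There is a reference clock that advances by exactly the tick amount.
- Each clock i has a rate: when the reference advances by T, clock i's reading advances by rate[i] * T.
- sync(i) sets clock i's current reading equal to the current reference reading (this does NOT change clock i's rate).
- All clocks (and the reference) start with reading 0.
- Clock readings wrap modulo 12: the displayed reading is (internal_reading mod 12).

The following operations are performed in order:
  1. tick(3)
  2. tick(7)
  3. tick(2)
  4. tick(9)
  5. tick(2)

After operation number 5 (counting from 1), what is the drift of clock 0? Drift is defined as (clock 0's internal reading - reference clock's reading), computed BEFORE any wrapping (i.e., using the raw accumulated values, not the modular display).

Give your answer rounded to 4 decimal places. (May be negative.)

After op 1 tick(3): ref=3.0000 raw=[4.5000 2.7000 3.7500 3.3000]
After op 2 tick(7): ref=10.0000 raw=[15.0000 9.0000 12.5000 11.0000]
After op 3 tick(2): ref=12.0000 raw=[18.0000 10.8000 15.0000 13.2000]
After op 4 tick(9): ref=21.0000 raw=[31.5000 18.9000 26.2500 23.1000]
After op 5 tick(2): ref=23.0000 raw=[34.5000 20.7000 28.7500 25.3000]
Drift of clock 0 after op 5: 34.5000 - 23.0000 = 11.5000

Answer: 11.5000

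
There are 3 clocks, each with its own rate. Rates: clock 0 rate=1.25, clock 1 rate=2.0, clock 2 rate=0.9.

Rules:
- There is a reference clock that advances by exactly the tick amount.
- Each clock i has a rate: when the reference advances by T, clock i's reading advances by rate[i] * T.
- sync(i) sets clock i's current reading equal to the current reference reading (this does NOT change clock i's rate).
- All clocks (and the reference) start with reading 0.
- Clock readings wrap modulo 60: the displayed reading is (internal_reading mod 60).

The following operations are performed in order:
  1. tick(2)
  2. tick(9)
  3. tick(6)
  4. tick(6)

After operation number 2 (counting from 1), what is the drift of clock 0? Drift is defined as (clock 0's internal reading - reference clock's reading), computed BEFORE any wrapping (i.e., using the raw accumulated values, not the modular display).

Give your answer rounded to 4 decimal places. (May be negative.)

After op 1 tick(2): ref=2.0000 raw=[2.5000 4.0000 1.8000]
After op 2 tick(9): ref=11.0000 raw=[13.7500 22.0000 9.9000]
Drift of clock 0 after op 2: 13.7500 - 11.0000 = 2.7500

Answer: 2.7500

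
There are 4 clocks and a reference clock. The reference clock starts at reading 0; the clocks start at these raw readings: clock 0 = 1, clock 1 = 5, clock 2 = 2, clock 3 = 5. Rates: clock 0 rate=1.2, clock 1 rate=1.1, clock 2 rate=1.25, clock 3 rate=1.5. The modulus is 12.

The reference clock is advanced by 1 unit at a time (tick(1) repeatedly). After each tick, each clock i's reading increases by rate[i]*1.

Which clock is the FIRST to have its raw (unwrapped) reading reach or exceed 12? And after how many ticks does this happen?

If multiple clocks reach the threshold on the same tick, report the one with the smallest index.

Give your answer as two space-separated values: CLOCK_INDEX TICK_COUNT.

clock 0: start=1, rate=1.2, needs 12-1 = 11; ticks = ceil(11/1.2) = ceil(9.1667) = 10; reading at tick 10 = 1 + 1.2*10 = 13.0000
clock 1: start=5, rate=1.1, needs 12-5 = 7; ticks = ceil(7/1.1) = ceil(6.3636) = 7; reading at tick 7 = 5 + 1.1*7 = 12.7000
clock 2: start=2, rate=1.25, needs 12-2 = 10; ticks = ceil(10/1.25) = ceil(8.0000) = 8; reading at tick 8 = 2 + 1.25*8 = 12.0000
clock 3: start=5, rate=1.5, needs 12-5 = 7; ticks = ceil(7/1.5) = ceil(4.6667) = 5; reading at tick 5 = 5 + 1.5*5 = 12.5000
Minimum tick count = 5; winners = [3]; smallest index = 3

Answer: 3 5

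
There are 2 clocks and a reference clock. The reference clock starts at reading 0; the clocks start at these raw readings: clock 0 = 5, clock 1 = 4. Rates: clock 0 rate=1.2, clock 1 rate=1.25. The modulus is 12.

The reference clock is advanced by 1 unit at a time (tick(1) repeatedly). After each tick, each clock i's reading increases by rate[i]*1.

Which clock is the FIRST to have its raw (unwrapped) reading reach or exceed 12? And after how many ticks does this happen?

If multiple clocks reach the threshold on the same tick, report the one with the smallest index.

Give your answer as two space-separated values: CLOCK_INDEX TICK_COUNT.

Answer: 0 6

Derivation:
clock 0: start=5, rate=1.2, needs 12-5 = 7; ticks = ceil(7/1.2) = ceil(5.8333) = 6; reading at tick 6 = 5 + 1.2*6 = 12.2000
clock 1: start=4, rate=1.25, needs 12-4 = 8; ticks = ceil(8/1.25) = ceil(6.4000) = 7; reading at tick 7 = 4 + 1.25*7 = 12.7500
Minimum tick count = 6; winners = [0]; smallest index = 0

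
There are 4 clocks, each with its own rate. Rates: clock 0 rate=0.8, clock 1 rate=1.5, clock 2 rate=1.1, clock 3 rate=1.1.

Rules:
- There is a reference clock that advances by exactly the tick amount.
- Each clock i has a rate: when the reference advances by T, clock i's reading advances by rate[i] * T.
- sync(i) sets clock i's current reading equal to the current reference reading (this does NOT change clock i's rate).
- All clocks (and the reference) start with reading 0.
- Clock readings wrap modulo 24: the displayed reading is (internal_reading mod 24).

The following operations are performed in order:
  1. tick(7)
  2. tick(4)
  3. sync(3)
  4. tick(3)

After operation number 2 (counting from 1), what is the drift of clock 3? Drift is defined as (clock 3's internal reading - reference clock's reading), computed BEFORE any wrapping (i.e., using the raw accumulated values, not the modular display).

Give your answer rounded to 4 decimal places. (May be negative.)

After op 1 tick(7): ref=7.0000 raw=[5.6000 10.5000 7.7000 7.7000]
After op 2 tick(4): ref=11.0000 raw=[8.8000 16.5000 12.1000 12.1000]
Drift of clock 3 after op 2: 12.1000 - 11.0000 = 1.1000

Answer: 1.1000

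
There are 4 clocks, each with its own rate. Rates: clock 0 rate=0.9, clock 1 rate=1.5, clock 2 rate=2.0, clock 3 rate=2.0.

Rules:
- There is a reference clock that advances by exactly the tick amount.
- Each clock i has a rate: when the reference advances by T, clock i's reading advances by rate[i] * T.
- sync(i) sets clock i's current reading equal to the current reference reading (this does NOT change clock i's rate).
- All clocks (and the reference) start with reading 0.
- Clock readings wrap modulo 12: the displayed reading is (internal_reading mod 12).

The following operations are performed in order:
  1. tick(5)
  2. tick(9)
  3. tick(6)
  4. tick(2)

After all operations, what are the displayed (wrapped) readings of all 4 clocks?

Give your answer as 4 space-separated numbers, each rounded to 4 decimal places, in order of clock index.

Answer: 7.8000 9.0000 8.0000 8.0000

Derivation:
After op 1 tick(5): ref=5.0000 raw=[4.5000 7.5000 10.0000 10.0000]
After op 2 tick(9): ref=14.0000 raw=[12.6000 21.0000 28.0000 28.0000]
After op 3 tick(6): ref=20.0000 raw=[18.0000 30.0000 40.0000 40.0000]
After op 4 tick(2): ref=22.0000 raw=[19.8000 33.0000 44.0000 44.0000]
Wrap final raw readings (mod 12): 19.8000 mod 12 = 7.8000; 33.0000 mod 12 = 9.0000; 44.0000 mod 12 = 8.0000; 44.0000 mod 12 = 8.0000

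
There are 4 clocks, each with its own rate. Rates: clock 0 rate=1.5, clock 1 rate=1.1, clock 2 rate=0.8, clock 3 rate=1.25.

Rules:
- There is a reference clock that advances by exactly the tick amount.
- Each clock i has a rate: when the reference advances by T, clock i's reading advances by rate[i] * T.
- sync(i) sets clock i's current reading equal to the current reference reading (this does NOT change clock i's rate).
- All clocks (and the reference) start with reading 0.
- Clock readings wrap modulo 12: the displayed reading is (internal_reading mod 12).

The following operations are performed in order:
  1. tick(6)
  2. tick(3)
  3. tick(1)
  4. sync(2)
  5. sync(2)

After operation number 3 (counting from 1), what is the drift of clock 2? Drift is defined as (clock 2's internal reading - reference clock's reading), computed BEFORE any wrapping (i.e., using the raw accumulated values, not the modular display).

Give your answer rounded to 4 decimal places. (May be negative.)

Answer: -2.0000

Derivation:
After op 1 tick(6): ref=6.0000 raw=[9.0000 6.6000 4.8000 7.5000]
After op 2 tick(3): ref=9.0000 raw=[13.5000 9.9000 7.2000 11.2500]
After op 3 tick(1): ref=10.0000 raw=[15.0000 11.0000 8.0000 12.5000]
Drift of clock 2 after op 3: 8.0000 - 10.0000 = -2.0000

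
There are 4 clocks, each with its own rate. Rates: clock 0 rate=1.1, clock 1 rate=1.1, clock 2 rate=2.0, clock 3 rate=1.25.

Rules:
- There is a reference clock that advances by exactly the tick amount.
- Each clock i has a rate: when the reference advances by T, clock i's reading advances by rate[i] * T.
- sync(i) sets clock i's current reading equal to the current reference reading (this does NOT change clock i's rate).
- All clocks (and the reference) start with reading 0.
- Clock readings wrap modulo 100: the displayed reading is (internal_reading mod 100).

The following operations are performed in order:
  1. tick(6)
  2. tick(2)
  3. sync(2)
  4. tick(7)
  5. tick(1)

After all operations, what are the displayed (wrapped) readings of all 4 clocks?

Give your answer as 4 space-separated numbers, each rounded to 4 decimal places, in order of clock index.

Answer: 17.6000 17.6000 24.0000 20.0000

Derivation:
After op 1 tick(6): ref=6.0000 raw=[6.6000 6.6000 12.0000 7.5000]
After op 2 tick(2): ref=8.0000 raw=[8.8000 8.8000 16.0000 10.0000]
After op 3 sync(2): ref=8.0000 raw=[8.8000 8.8000 8.0000 10.0000]
After op 4 tick(7): ref=15.0000 raw=[16.5000 16.5000 22.0000 18.7500]
After op 5 tick(1): ref=16.0000 raw=[17.6000 17.6000 24.0000 20.0000]
Wrap final raw readings (mod 100): 17.6000 mod 100 = 17.6000; 17.6000 mod 100 = 17.6000; 24.0000 mod 100 = 24.0000; 20.0000 mod 100 = 20.0000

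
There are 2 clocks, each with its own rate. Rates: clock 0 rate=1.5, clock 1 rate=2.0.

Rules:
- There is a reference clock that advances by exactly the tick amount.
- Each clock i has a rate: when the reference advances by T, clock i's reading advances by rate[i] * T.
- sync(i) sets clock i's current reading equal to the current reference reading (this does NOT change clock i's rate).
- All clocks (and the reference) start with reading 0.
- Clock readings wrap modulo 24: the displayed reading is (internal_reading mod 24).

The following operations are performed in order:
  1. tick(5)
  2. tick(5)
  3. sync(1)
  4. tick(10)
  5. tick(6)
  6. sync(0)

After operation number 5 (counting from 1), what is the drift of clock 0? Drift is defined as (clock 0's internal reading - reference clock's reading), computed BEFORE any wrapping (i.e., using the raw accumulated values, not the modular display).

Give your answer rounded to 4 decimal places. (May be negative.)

After op 1 tick(5): ref=5.0000 raw=[7.5000 10.0000]
After op 2 tick(5): ref=10.0000 raw=[15.0000 20.0000]
After op 3 sync(1): ref=10.0000 raw=[15.0000 10.0000]
After op 4 tick(10): ref=20.0000 raw=[30.0000 30.0000]
After op 5 tick(6): ref=26.0000 raw=[39.0000 42.0000]
Drift of clock 0 after op 5: 39.0000 - 26.0000 = 13.0000

Answer: 13.0000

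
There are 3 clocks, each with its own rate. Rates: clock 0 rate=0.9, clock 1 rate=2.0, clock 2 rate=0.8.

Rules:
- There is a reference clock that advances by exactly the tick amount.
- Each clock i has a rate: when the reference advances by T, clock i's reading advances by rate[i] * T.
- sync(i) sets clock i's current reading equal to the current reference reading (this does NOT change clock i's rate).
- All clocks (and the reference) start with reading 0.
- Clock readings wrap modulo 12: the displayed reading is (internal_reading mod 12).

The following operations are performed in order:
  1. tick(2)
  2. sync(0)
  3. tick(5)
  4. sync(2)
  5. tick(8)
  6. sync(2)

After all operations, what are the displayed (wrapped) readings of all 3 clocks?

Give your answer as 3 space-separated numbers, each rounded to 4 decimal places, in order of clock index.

After op 1 tick(2): ref=2.0000 raw=[1.8000 4.0000 1.6000]
After op 2 sync(0): ref=2.0000 raw=[2.0000 4.0000 1.6000]
After op 3 tick(5): ref=7.0000 raw=[6.5000 14.0000 5.6000]
After op 4 sync(2): ref=7.0000 raw=[6.5000 14.0000 7.0000]
After op 5 tick(8): ref=15.0000 raw=[13.7000 30.0000 13.4000]
After op 6 sync(2): ref=15.0000 raw=[13.7000 30.0000 15.0000]
Wrap final raw readings (mod 12): 13.7000 mod 12 = 1.7000; 30.0000 mod 12 = 6.0000; 15.0000 mod 12 = 3.0000

Answer: 1.7000 6.0000 3.0000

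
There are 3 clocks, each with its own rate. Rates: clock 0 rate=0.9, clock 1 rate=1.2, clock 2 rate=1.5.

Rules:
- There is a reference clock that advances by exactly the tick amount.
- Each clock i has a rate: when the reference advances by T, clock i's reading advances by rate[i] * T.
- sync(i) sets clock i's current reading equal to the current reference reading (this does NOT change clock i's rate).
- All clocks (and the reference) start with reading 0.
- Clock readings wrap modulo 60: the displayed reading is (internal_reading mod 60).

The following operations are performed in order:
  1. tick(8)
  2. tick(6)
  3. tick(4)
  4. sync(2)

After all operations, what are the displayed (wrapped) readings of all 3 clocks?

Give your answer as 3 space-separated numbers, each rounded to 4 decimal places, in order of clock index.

After op 1 tick(8): ref=8.0000 raw=[7.2000 9.6000 12.0000]
After op 2 tick(6): ref=14.0000 raw=[12.6000 16.8000 21.0000]
After op 3 tick(4): ref=18.0000 raw=[16.2000 21.6000 27.0000]
After op 4 sync(2): ref=18.0000 raw=[16.2000 21.6000 18.0000]
Wrap final raw readings (mod 60): 16.2000 mod 60 = 16.2000; 21.6000 mod 60 = 21.6000; 18.0000 mod 60 = 18.0000

Answer: 16.2000 21.6000 18.0000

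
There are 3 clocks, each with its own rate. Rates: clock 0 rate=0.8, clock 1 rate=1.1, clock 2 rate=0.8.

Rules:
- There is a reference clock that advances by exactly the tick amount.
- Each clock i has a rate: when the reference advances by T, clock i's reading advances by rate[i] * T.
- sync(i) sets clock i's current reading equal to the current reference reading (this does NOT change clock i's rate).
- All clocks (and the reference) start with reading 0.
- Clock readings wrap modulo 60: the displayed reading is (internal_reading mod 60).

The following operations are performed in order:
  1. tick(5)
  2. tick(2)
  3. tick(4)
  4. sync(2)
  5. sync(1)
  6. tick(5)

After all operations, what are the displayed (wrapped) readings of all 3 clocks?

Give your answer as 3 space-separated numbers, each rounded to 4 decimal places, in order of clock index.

After op 1 tick(5): ref=5.0000 raw=[4.0000 5.5000 4.0000]
After op 2 tick(2): ref=7.0000 raw=[5.6000 7.7000 5.6000]
After op 3 tick(4): ref=11.0000 raw=[8.8000 12.1000 8.8000]
After op 4 sync(2): ref=11.0000 raw=[8.8000 12.1000 11.0000]
After op 5 sync(1): ref=11.0000 raw=[8.8000 11.0000 11.0000]
After op 6 tick(5): ref=16.0000 raw=[12.8000 16.5000 15.0000]
Wrap final raw readings (mod 60): 12.8000 mod 60 = 12.8000; 16.5000 mod 60 = 16.5000; 15.0000 mod 60 = 15.0000

Answer: 12.8000 16.5000 15.0000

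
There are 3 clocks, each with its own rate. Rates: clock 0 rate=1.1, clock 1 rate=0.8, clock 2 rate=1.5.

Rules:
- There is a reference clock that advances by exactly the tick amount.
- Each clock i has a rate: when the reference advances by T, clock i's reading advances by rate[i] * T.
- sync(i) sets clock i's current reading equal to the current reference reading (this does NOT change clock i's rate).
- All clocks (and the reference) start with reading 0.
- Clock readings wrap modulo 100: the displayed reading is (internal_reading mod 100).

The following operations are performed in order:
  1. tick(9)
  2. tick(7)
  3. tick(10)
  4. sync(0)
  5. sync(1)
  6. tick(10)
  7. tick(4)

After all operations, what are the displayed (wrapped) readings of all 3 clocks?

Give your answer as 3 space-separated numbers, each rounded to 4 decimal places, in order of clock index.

Answer: 41.4000 37.2000 60.0000

Derivation:
After op 1 tick(9): ref=9.0000 raw=[9.9000 7.2000 13.5000]
After op 2 tick(7): ref=16.0000 raw=[17.6000 12.8000 24.0000]
After op 3 tick(10): ref=26.0000 raw=[28.6000 20.8000 39.0000]
After op 4 sync(0): ref=26.0000 raw=[26.0000 20.8000 39.0000]
After op 5 sync(1): ref=26.0000 raw=[26.0000 26.0000 39.0000]
After op 6 tick(10): ref=36.0000 raw=[37.0000 34.0000 54.0000]
After op 7 tick(4): ref=40.0000 raw=[41.4000 37.2000 60.0000]
Wrap final raw readings (mod 100): 41.4000 mod 100 = 41.4000; 37.2000 mod 100 = 37.2000; 60.0000 mod 100 = 60.0000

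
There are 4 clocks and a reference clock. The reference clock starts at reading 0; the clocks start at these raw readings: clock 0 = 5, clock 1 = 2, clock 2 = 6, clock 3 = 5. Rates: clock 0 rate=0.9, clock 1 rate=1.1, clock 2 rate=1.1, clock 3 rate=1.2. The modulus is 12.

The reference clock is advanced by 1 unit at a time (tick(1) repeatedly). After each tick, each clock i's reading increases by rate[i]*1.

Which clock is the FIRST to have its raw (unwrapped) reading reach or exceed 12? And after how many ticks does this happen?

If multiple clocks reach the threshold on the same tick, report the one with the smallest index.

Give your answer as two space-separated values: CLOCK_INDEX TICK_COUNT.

Answer: 2 6

Derivation:
clock 0: start=5, rate=0.9, needs 12-5 = 7; ticks = ceil(7/0.9) = ceil(7.7778) = 8; reading at tick 8 = 5 + 0.9*8 = 12.2000
clock 1: start=2, rate=1.1, needs 12-2 = 10; ticks = ceil(10/1.1) = ceil(9.0909) = 10; reading at tick 10 = 2 + 1.1*10 = 13.0000
clock 2: start=6, rate=1.1, needs 12-6 = 6; ticks = ceil(6/1.1) = ceil(5.4545) = 6; reading at tick 6 = 6 + 1.1*6 = 12.6000
clock 3: start=5, rate=1.2, needs 12-5 = 7; ticks = ceil(7/1.2) = ceil(5.8333) = 6; reading at tick 6 = 5 + 1.2*6 = 12.2000
Minimum tick count = 6; winners = [2, 3]; smallest index = 2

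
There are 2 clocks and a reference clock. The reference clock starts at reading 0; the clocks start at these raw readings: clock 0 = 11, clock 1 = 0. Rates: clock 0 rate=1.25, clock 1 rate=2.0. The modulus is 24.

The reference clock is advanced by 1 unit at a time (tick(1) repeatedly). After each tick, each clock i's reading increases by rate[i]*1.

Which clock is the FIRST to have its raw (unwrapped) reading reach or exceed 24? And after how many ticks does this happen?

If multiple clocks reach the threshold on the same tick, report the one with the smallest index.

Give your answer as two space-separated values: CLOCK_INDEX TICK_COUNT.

Answer: 0 11

Derivation:
clock 0: start=11, rate=1.25, needs 24-11 = 13; ticks = ceil(13/1.25) = ceil(10.4000) = 11; reading at tick 11 = 11 + 1.25*11 = 24.7500
clock 1: start=0, rate=2.0, needs 24-0 = 24; ticks = ceil(24/2.0) = ceil(12.0000) = 12; reading at tick 12 = 0 + 2.0*12 = 24.0000
Minimum tick count = 11; winners = [0]; smallest index = 0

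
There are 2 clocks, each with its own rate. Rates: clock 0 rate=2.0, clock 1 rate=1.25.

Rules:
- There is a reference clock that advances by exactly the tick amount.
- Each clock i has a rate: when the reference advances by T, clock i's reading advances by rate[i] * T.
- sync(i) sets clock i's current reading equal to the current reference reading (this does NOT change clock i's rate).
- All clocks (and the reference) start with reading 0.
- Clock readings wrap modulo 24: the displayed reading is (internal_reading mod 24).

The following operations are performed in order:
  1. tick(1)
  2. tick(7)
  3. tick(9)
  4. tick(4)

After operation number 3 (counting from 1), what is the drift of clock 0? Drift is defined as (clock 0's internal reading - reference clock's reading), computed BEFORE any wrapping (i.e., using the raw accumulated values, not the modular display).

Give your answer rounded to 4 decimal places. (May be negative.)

After op 1 tick(1): ref=1.0000 raw=[2.0000 1.2500]
After op 2 tick(7): ref=8.0000 raw=[16.0000 10.0000]
After op 3 tick(9): ref=17.0000 raw=[34.0000 21.2500]
Drift of clock 0 after op 3: 34.0000 - 17.0000 = 17.0000

Answer: 17.0000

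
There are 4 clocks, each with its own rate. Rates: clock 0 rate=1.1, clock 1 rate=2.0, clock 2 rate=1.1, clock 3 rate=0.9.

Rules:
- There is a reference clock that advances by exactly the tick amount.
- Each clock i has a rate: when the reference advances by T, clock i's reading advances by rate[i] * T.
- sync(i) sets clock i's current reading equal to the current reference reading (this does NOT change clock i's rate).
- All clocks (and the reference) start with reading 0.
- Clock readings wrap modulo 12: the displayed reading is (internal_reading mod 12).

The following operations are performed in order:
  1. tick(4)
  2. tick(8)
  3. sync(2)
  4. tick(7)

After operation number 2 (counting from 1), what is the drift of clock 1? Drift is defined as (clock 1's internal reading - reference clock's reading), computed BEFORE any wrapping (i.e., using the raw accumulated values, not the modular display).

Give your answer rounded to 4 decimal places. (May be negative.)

Answer: 12.0000

Derivation:
After op 1 tick(4): ref=4.0000 raw=[4.4000 8.0000 4.4000 3.6000]
After op 2 tick(8): ref=12.0000 raw=[13.2000 24.0000 13.2000 10.8000]
Drift of clock 1 after op 2: 24.0000 - 12.0000 = 12.0000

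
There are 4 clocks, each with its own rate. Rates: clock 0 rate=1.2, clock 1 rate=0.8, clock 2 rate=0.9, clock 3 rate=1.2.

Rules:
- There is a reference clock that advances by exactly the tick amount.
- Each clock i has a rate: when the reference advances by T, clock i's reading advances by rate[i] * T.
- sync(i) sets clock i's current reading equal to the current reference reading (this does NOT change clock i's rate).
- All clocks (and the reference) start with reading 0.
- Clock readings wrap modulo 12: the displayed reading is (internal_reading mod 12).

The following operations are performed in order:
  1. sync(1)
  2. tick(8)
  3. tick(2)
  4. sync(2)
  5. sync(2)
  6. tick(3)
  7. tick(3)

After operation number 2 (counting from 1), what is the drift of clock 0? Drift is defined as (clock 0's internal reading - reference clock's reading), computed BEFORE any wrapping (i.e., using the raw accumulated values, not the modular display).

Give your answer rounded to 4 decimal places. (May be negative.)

Answer: 1.6000

Derivation:
After op 1 sync(1): ref=0.0000 raw=[0.0000 0.0000 0.0000 0.0000]
After op 2 tick(8): ref=8.0000 raw=[9.6000 6.4000 7.2000 9.6000]
Drift of clock 0 after op 2: 9.6000 - 8.0000 = 1.6000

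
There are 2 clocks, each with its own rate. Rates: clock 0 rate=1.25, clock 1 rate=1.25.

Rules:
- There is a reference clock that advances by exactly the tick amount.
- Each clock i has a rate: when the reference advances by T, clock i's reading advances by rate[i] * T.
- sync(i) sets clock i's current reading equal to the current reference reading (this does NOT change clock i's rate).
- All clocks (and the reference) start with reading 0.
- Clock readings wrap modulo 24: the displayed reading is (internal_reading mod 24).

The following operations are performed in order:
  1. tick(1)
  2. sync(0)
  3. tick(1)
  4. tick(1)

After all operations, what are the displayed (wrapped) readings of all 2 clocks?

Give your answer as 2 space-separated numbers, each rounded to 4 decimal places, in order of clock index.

After op 1 tick(1): ref=1.0000 raw=[1.2500 1.2500]
After op 2 sync(0): ref=1.0000 raw=[1.0000 1.2500]
After op 3 tick(1): ref=2.0000 raw=[2.2500 2.5000]
After op 4 tick(1): ref=3.0000 raw=[3.5000 3.7500]
Wrap final raw readings (mod 24): 3.5000 mod 24 = 3.5000; 3.7500 mod 24 = 3.7500

Answer: 3.5000 3.7500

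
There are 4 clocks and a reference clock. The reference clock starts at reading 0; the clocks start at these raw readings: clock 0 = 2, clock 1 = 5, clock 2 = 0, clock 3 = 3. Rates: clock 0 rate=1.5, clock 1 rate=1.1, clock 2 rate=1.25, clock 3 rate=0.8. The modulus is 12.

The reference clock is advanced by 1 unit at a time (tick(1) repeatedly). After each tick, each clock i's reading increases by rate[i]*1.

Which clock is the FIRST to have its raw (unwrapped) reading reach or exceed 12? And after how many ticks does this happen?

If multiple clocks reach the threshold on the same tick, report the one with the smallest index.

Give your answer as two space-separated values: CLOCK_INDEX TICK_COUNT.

clock 0: start=2, rate=1.5, needs 12-2 = 10; ticks = ceil(10/1.5) = ceil(6.6667) = 7; reading at tick 7 = 2 + 1.5*7 = 12.5000
clock 1: start=5, rate=1.1, needs 12-5 = 7; ticks = ceil(7/1.1) = ceil(6.3636) = 7; reading at tick 7 = 5 + 1.1*7 = 12.7000
clock 2: start=0, rate=1.25, needs 12-0 = 12; ticks = ceil(12/1.25) = ceil(9.6000) = 10; reading at tick 10 = 0 + 1.25*10 = 12.5000
clock 3: start=3, rate=0.8, needs 12-3 = 9; ticks = ceil(9/0.8) = ceil(11.2500) = 12; reading at tick 12 = 3 + 0.8*12 = 12.6000
Minimum tick count = 7; winners = [0, 1]; smallest index = 0

Answer: 0 7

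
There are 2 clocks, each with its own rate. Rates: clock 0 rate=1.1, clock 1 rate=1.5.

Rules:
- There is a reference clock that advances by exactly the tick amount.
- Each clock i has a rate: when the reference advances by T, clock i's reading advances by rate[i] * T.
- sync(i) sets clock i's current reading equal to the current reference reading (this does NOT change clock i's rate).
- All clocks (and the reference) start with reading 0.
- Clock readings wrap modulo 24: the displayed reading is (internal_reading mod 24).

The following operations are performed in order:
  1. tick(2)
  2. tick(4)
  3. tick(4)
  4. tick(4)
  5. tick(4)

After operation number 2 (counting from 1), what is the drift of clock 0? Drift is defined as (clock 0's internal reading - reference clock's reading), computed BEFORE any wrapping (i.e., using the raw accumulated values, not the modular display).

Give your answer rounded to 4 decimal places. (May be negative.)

After op 1 tick(2): ref=2.0000 raw=[2.2000 3.0000]
After op 2 tick(4): ref=6.0000 raw=[6.6000 9.0000]
Drift of clock 0 after op 2: 6.6000 - 6.0000 = 0.6000

Answer: 0.6000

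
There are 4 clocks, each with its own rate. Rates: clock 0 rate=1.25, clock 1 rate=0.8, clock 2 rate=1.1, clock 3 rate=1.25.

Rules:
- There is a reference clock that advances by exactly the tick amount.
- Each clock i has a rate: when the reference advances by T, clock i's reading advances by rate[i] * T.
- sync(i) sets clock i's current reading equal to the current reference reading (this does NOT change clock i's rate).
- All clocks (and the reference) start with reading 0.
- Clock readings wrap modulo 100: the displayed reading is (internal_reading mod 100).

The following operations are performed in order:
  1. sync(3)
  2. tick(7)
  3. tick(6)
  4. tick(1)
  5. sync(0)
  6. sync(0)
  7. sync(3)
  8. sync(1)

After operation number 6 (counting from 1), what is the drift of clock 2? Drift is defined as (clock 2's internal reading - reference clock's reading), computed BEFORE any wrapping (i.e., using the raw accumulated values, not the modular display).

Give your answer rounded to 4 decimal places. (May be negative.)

Answer: 1.4000

Derivation:
After op 1 sync(3): ref=0.0000 raw=[0.0000 0.0000 0.0000 0.0000]
After op 2 tick(7): ref=7.0000 raw=[8.7500 5.6000 7.7000 8.7500]
After op 3 tick(6): ref=13.0000 raw=[16.2500 10.4000 14.3000 16.2500]
After op 4 tick(1): ref=14.0000 raw=[17.5000 11.2000 15.4000 17.5000]
After op 5 sync(0): ref=14.0000 raw=[14.0000 11.2000 15.4000 17.5000]
After op 6 sync(0): ref=14.0000 raw=[14.0000 11.2000 15.4000 17.5000]
Drift of clock 2 after op 6: 15.4000 - 14.0000 = 1.4000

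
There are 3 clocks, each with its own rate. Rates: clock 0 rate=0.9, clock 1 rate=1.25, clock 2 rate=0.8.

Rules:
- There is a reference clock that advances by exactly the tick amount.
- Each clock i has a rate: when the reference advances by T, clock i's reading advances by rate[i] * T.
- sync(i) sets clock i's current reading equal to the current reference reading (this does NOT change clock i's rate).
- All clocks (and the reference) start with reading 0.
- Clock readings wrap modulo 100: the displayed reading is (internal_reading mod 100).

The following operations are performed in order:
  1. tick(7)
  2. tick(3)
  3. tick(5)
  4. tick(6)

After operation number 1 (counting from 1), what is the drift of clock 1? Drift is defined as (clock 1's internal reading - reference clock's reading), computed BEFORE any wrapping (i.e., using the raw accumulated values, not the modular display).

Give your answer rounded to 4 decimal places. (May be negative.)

After op 1 tick(7): ref=7.0000 raw=[6.3000 8.7500 5.6000]
Drift of clock 1 after op 1: 8.7500 - 7.0000 = 1.7500

Answer: 1.7500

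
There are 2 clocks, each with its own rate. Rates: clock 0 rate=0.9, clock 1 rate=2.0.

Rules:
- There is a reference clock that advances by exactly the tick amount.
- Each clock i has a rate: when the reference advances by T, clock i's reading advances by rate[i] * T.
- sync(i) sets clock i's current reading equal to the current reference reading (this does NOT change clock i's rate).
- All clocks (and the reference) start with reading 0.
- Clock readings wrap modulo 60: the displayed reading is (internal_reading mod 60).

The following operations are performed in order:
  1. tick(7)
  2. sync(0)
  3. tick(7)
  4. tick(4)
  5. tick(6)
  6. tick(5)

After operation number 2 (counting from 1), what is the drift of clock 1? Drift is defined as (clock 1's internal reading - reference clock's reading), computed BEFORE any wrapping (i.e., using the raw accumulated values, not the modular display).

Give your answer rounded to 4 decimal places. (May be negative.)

Answer: 7.0000

Derivation:
After op 1 tick(7): ref=7.0000 raw=[6.3000 14.0000]
After op 2 sync(0): ref=7.0000 raw=[7.0000 14.0000]
Drift of clock 1 after op 2: 14.0000 - 7.0000 = 7.0000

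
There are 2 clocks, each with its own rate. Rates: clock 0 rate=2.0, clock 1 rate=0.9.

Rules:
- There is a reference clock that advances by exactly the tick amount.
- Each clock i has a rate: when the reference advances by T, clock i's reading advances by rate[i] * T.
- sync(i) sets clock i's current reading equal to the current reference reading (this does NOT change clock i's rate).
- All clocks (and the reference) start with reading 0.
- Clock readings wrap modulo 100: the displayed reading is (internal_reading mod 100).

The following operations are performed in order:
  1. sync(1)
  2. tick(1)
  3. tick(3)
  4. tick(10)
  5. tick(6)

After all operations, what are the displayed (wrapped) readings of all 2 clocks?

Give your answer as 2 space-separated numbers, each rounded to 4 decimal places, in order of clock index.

Answer: 40.0000 18.0000

Derivation:
After op 1 sync(1): ref=0.0000 raw=[0.0000 0.0000]
After op 2 tick(1): ref=1.0000 raw=[2.0000 0.9000]
After op 3 tick(3): ref=4.0000 raw=[8.0000 3.6000]
After op 4 tick(10): ref=14.0000 raw=[28.0000 12.6000]
After op 5 tick(6): ref=20.0000 raw=[40.0000 18.0000]
Wrap final raw readings (mod 100): 40.0000 mod 100 = 40.0000; 18.0000 mod 100 = 18.0000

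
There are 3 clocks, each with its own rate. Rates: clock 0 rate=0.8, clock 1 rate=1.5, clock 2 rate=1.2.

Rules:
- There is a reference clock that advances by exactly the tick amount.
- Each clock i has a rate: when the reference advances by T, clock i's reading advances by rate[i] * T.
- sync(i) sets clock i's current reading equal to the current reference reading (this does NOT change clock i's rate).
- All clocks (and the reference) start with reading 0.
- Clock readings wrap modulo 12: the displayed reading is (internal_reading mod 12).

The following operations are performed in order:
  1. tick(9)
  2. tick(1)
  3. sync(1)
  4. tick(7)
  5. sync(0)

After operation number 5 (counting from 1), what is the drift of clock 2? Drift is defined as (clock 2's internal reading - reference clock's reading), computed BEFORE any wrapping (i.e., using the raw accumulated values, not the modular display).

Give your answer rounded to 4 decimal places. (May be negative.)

Answer: 3.4000

Derivation:
After op 1 tick(9): ref=9.0000 raw=[7.2000 13.5000 10.8000]
After op 2 tick(1): ref=10.0000 raw=[8.0000 15.0000 12.0000]
After op 3 sync(1): ref=10.0000 raw=[8.0000 10.0000 12.0000]
After op 4 tick(7): ref=17.0000 raw=[13.6000 20.5000 20.4000]
After op 5 sync(0): ref=17.0000 raw=[17.0000 20.5000 20.4000]
Drift of clock 2 after op 5: 20.4000 - 17.0000 = 3.4000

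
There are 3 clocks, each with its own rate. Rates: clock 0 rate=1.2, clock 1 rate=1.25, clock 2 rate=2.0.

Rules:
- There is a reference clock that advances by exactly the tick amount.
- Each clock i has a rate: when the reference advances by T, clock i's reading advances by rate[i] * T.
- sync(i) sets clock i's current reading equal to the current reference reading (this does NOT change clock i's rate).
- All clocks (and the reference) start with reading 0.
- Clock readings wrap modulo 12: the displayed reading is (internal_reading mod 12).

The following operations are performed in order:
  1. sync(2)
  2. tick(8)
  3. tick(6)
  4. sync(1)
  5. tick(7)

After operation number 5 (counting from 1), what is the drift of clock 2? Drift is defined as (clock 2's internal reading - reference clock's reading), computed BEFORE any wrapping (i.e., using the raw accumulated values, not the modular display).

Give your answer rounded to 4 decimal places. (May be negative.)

Answer: 21.0000

Derivation:
After op 1 sync(2): ref=0.0000 raw=[0.0000 0.0000 0.0000]
After op 2 tick(8): ref=8.0000 raw=[9.6000 10.0000 16.0000]
After op 3 tick(6): ref=14.0000 raw=[16.8000 17.5000 28.0000]
After op 4 sync(1): ref=14.0000 raw=[16.8000 14.0000 28.0000]
After op 5 tick(7): ref=21.0000 raw=[25.2000 22.7500 42.0000]
Drift of clock 2 after op 5: 42.0000 - 21.0000 = 21.0000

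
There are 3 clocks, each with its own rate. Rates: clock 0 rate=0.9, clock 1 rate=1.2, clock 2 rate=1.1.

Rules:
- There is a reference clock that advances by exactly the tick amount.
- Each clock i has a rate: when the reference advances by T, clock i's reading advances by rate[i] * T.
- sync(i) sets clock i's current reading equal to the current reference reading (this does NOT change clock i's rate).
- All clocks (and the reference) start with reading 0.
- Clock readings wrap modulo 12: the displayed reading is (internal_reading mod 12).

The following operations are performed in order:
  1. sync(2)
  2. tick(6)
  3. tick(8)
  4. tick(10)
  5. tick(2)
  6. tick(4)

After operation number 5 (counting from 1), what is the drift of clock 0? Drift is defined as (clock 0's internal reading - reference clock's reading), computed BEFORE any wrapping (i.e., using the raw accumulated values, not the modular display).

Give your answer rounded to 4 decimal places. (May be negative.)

Answer: -2.6000

Derivation:
After op 1 sync(2): ref=0.0000 raw=[0.0000 0.0000 0.0000]
After op 2 tick(6): ref=6.0000 raw=[5.4000 7.2000 6.6000]
After op 3 tick(8): ref=14.0000 raw=[12.6000 16.8000 15.4000]
After op 4 tick(10): ref=24.0000 raw=[21.6000 28.8000 26.4000]
After op 5 tick(2): ref=26.0000 raw=[23.4000 31.2000 28.6000]
Drift of clock 0 after op 5: 23.4000 - 26.0000 = -2.6000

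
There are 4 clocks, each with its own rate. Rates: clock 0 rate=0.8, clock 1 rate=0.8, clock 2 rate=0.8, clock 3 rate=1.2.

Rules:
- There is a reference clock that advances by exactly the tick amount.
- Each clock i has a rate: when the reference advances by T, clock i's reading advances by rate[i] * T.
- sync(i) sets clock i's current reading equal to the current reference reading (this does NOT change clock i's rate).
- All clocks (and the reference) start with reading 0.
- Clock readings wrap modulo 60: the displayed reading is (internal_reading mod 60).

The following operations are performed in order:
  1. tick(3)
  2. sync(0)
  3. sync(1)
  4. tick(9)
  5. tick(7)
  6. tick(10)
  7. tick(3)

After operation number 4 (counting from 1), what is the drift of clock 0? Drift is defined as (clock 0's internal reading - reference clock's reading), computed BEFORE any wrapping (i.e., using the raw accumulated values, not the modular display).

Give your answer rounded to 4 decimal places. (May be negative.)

After op 1 tick(3): ref=3.0000 raw=[2.4000 2.4000 2.4000 3.6000]
After op 2 sync(0): ref=3.0000 raw=[3.0000 2.4000 2.4000 3.6000]
After op 3 sync(1): ref=3.0000 raw=[3.0000 3.0000 2.4000 3.6000]
After op 4 tick(9): ref=12.0000 raw=[10.2000 10.2000 9.6000 14.4000]
Drift of clock 0 after op 4: 10.2000 - 12.0000 = -1.8000

Answer: -1.8000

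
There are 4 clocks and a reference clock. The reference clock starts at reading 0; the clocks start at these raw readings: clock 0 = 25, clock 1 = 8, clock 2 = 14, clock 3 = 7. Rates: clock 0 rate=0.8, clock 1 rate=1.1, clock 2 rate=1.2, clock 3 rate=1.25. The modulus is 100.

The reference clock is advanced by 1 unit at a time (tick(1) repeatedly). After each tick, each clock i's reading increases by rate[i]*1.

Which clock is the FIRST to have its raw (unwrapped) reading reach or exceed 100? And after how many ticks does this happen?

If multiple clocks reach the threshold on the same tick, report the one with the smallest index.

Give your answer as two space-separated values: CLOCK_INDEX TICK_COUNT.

Answer: 2 72

Derivation:
clock 0: start=25, rate=0.8, needs 100-25 = 75; ticks = ceil(75/0.8) = ceil(93.7500) = 94; reading at tick 94 = 25 + 0.8*94 = 100.2000
clock 1: start=8, rate=1.1, needs 100-8 = 92; ticks = ceil(92/1.1) = ceil(83.6364) = 84; reading at tick 84 = 8 + 1.1*84 = 100.4000
clock 2: start=14, rate=1.2, needs 100-14 = 86; ticks = ceil(86/1.2) = ceil(71.6667) = 72; reading at tick 72 = 14 + 1.2*72 = 100.4000
clock 3: start=7, rate=1.25, needs 100-7 = 93; ticks = ceil(93/1.25) = ceil(74.4000) = 75; reading at tick 75 = 7 + 1.25*75 = 100.7500
Minimum tick count = 72; winners = [2]; smallest index = 2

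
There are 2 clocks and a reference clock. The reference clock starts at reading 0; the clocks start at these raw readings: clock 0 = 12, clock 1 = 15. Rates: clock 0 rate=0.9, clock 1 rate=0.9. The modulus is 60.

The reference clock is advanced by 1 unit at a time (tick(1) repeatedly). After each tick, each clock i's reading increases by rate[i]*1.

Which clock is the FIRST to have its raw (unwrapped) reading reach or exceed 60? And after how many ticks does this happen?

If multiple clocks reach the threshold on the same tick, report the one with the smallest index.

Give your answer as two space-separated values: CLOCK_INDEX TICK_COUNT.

clock 0: start=12, rate=0.9, needs 60-12 = 48; ticks = ceil(48/0.9) = ceil(53.3333) = 54; reading at tick 54 = 12 + 0.9*54 = 60.6000
clock 1: start=15, rate=0.9, needs 60-15 = 45; ticks = ceil(45/0.9) = ceil(50.0000) = 50; reading at tick 50 = 15 + 0.9*50 = 60.0000
Minimum tick count = 50; winners = [1]; smallest index = 1

Answer: 1 50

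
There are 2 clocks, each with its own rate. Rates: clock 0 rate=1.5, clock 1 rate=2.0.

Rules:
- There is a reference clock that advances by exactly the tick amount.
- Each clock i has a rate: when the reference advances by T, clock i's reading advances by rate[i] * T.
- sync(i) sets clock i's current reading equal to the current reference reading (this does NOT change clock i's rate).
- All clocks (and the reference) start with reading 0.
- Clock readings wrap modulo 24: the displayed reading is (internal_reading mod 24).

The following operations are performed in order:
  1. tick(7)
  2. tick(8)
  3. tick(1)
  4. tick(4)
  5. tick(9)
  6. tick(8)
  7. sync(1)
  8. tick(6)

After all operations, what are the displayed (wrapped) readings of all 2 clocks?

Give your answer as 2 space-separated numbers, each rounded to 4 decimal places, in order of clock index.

Answer: 16.5000 1.0000

Derivation:
After op 1 tick(7): ref=7.0000 raw=[10.5000 14.0000]
After op 2 tick(8): ref=15.0000 raw=[22.5000 30.0000]
After op 3 tick(1): ref=16.0000 raw=[24.0000 32.0000]
After op 4 tick(4): ref=20.0000 raw=[30.0000 40.0000]
After op 5 tick(9): ref=29.0000 raw=[43.5000 58.0000]
After op 6 tick(8): ref=37.0000 raw=[55.5000 74.0000]
After op 7 sync(1): ref=37.0000 raw=[55.5000 37.0000]
After op 8 tick(6): ref=43.0000 raw=[64.5000 49.0000]
Wrap final raw readings (mod 24): 64.5000 mod 24 = 16.5000; 49.0000 mod 24 = 1.0000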